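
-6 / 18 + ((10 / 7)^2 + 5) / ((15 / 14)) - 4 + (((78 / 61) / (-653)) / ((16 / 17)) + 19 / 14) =24045209 / 6691944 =3.59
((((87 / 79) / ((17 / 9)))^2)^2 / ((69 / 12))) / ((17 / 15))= 22552687315260 / 1271981538643591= 0.02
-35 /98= -5 /14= -0.36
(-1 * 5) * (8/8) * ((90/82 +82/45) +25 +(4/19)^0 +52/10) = -62951/369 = -170.60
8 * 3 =24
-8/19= -0.42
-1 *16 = -16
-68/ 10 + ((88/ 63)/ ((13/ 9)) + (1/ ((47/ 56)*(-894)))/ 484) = -6746707391/ 1156650495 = -5.83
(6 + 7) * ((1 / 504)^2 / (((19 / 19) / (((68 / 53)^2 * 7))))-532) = -44060532035 / 6370812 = -6916.00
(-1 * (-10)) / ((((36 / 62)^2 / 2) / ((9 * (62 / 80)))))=29791 / 72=413.76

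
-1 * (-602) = 602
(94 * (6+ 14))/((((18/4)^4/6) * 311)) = 60160/680157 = 0.09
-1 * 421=-421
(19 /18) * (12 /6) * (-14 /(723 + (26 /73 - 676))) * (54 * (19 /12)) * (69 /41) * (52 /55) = -661881948 /7795535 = -84.91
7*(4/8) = 7/2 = 3.50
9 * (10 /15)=6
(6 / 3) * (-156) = -312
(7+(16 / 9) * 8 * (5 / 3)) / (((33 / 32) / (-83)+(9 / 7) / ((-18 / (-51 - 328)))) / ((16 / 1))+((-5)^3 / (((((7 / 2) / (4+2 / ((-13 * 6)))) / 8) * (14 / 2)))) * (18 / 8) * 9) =-22440990208 / 2399681689983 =-0.01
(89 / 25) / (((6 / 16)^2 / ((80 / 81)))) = 91136 / 3645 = 25.00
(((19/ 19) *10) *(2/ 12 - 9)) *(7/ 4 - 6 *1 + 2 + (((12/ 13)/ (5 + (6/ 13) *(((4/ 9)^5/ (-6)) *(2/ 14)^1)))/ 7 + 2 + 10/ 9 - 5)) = 1054054780915/ 2901557268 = 363.27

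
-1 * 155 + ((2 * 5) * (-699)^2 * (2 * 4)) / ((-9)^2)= 4341725 / 9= 482413.89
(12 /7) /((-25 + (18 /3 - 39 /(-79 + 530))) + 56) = 0.05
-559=-559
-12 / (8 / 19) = -28.50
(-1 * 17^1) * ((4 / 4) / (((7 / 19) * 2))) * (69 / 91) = -17.49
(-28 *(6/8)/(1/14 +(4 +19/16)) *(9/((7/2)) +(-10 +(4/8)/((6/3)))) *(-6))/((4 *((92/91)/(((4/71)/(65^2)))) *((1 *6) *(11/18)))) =-531846/3438567275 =-0.00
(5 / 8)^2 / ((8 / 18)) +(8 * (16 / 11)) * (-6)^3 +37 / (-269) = -1903390289 / 757504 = -2512.71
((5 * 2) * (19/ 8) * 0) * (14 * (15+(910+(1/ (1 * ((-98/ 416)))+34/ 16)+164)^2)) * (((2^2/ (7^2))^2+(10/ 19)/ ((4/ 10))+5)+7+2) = 0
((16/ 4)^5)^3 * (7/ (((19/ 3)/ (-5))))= -112742891520/ 19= -5933836395.79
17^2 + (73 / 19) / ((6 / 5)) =33311 / 114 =292.20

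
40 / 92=10 / 23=0.43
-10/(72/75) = -125/12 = -10.42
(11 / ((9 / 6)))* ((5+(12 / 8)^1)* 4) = 572 / 3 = 190.67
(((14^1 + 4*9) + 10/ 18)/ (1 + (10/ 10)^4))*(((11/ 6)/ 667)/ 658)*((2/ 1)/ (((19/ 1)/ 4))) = 715/ 16082037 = 0.00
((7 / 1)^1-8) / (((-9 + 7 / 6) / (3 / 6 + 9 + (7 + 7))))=3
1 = 1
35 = 35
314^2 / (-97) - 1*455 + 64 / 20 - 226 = -821713 / 485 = -1694.25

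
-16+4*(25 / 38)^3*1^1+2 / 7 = -1399605 / 96026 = -14.58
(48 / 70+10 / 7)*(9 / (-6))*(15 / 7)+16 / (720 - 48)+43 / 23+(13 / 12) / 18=-1178785 / 243432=-4.84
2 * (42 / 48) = 7 / 4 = 1.75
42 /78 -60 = -773 /13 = -59.46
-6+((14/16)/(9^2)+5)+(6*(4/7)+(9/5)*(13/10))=541981/113400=4.78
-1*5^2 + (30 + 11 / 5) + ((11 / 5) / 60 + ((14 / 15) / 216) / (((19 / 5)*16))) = 17819743 / 2462400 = 7.24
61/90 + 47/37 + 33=116377/3330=34.95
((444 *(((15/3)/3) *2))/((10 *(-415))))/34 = -74/7055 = -0.01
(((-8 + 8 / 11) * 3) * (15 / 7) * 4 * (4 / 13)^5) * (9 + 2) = -14745600 / 2599051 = -5.67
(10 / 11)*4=40 / 11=3.64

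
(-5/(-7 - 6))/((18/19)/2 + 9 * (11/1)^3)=19/591786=0.00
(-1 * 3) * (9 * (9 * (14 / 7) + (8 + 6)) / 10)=-432 / 5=-86.40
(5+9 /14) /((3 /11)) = 869 /42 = 20.69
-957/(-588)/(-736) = -319/144256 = -0.00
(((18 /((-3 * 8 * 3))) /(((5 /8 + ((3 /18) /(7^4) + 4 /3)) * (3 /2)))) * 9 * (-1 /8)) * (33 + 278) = 746711 /25078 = 29.78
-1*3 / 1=-3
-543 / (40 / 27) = -14661 / 40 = -366.52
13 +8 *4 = 45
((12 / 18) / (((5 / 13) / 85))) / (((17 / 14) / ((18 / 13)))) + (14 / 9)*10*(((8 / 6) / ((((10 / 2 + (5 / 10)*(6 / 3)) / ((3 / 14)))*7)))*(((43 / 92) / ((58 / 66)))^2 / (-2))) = 12555428491 / 74741352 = 167.99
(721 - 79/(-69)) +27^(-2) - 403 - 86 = 233.15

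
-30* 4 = -120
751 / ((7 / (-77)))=-8261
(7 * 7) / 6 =49 / 6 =8.17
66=66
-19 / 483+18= 8675 / 483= 17.96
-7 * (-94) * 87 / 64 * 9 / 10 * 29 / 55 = 7470603 / 17600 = 424.47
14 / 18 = 7 / 9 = 0.78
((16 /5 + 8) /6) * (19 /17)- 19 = -4313 /255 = -16.91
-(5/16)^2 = -25/256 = -0.10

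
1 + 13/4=17/4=4.25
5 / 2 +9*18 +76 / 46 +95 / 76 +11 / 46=15423 / 92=167.64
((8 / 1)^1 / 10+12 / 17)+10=978 / 85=11.51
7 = 7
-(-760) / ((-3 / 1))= -253.33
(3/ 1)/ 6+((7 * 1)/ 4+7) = 37/ 4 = 9.25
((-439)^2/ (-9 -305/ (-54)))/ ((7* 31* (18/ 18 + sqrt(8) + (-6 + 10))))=-52034670/ 667709 + 20813868* sqrt(2)/ 667709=-33.85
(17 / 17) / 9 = 1 / 9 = 0.11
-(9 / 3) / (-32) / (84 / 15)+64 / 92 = 14681 / 20608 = 0.71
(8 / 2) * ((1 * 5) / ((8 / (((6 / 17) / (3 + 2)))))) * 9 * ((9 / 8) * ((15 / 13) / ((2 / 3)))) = 3.09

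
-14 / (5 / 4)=-56 / 5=-11.20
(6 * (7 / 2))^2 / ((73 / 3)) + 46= 4681 / 73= 64.12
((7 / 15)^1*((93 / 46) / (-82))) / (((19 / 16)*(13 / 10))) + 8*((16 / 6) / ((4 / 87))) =463.99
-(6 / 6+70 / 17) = -87 / 17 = -5.12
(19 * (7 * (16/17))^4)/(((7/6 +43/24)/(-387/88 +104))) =78613813985280/65229901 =1205180.64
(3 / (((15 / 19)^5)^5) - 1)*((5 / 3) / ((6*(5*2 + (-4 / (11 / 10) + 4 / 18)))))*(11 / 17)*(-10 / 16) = -5626035670200194876611106397556127 / 298542879329243087768554687500000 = -18.84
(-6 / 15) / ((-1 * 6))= 1 / 15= 0.07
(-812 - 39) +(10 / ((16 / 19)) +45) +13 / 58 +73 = -167249 / 232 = -720.90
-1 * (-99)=99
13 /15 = 0.87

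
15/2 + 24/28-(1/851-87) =1136071/11914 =95.36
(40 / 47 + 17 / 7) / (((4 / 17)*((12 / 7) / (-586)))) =-5374499 / 1128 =-4764.63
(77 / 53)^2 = 5929 / 2809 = 2.11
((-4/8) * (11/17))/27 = -11/918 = -0.01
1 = 1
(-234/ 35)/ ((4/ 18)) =-1053/ 35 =-30.09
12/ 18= 2/ 3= 0.67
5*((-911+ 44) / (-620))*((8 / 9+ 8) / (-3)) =-5780 / 279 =-20.72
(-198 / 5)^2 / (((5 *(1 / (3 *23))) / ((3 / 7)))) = 8115228 / 875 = 9274.55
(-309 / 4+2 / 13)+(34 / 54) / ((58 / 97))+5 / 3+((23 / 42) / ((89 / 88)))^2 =-74.08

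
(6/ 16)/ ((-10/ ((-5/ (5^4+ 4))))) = 3/ 10064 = 0.00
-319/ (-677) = 319/ 677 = 0.47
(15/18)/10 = 1/12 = 0.08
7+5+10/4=29/2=14.50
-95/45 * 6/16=-19/24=-0.79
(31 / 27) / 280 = 31 / 7560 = 0.00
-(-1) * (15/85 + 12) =207/17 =12.18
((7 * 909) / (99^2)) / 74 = 707 / 80586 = 0.01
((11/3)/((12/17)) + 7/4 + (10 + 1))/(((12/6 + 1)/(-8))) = -1292/27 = -47.85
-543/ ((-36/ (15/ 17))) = 905/ 68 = 13.31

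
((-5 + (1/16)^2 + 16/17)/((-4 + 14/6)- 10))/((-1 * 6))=-2521/43520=-0.06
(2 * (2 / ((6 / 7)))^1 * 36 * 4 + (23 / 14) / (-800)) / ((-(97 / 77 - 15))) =82790147 / 1692800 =48.91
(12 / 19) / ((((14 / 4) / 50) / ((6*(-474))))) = -3412800 / 133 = -25660.15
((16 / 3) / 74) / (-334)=-4 / 18537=-0.00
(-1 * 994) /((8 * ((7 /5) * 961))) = -355 /3844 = -0.09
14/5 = 2.80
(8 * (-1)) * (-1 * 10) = 80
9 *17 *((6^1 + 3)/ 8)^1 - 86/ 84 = 28745/ 168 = 171.10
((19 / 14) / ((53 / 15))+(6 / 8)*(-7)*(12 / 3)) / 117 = -5099 / 28938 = -0.18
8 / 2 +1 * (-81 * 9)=-725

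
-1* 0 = 0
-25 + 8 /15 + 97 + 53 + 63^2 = 61418 /15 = 4094.53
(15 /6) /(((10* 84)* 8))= 1 /2688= 0.00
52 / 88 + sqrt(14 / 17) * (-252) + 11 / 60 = 511 / 660 - 252 * sqrt(238) / 17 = -227.91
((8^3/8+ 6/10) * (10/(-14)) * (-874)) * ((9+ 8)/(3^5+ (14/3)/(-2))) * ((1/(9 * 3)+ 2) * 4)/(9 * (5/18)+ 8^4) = 2924680/516411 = 5.66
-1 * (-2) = 2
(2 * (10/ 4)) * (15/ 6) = 25/ 2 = 12.50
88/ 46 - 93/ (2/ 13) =-602.59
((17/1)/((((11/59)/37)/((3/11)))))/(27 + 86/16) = 24072/847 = 28.42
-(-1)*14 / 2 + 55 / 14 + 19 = 419 / 14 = 29.93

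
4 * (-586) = -2344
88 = 88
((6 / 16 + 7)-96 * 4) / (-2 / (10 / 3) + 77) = -15065 / 3056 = -4.93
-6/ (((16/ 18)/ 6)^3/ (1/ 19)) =-97.12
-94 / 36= -47 / 18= -2.61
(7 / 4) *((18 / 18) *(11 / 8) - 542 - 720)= -70595 / 32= -2206.09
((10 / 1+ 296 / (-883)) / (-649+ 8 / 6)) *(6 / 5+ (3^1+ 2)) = -793662 / 8578345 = -0.09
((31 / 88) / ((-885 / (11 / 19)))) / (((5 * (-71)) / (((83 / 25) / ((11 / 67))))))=172391 / 13132515000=0.00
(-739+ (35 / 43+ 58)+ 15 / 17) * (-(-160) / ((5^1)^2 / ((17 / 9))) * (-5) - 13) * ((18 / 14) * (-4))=-1312933724 / 5117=-256582.71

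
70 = 70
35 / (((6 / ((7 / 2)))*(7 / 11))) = 385 / 12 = 32.08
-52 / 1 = -52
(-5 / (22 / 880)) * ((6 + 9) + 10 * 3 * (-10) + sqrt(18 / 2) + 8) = 54800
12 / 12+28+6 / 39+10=509 / 13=39.15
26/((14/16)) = 208/7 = 29.71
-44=-44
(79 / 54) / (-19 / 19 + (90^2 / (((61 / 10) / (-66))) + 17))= -4819 / 288631296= -0.00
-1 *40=-40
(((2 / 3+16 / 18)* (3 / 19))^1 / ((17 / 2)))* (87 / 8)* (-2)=-203 / 323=-0.63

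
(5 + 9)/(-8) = -7/4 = -1.75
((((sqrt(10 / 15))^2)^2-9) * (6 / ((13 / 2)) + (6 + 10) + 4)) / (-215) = 20944 / 25155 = 0.83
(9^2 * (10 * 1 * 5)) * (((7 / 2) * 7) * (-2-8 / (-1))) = 595350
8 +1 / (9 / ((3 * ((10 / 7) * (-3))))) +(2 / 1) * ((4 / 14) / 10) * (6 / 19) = 626 / 95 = 6.59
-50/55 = -10/11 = -0.91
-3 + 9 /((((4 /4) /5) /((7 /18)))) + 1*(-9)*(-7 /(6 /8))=197 /2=98.50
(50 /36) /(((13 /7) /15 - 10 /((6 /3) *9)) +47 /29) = 25375 /21722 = 1.17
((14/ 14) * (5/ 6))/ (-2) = -5/ 12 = -0.42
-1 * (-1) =1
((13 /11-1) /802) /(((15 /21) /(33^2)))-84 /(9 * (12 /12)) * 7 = -390901 /6015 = -64.99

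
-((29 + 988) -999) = -18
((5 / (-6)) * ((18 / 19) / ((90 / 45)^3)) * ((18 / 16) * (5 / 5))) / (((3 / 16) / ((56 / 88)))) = -315 / 836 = -0.38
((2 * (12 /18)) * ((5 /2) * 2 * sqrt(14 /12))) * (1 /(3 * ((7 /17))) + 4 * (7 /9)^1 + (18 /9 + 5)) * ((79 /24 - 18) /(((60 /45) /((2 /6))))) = -75895 * sqrt(42) /1701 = -289.16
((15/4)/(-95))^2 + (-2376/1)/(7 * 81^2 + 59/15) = -49913991/994864016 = -0.05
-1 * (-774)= 774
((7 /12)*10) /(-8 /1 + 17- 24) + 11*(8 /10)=757 /90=8.41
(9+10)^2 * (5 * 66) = 119130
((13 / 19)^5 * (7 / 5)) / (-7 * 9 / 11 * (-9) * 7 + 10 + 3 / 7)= 200126927 / 353908830070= 0.00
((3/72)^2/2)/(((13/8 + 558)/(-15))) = -5/214896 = -0.00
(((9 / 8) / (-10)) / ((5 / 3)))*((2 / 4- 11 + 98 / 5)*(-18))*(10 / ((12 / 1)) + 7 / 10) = 169533 / 10000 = 16.95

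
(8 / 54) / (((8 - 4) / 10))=10 / 27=0.37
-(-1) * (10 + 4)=14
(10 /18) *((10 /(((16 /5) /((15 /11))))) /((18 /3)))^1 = 625 /1584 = 0.39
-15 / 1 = -15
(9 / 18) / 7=1 / 14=0.07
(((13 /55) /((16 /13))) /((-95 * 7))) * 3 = -507 /585200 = -0.00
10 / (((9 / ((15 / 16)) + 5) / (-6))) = -300 / 73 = -4.11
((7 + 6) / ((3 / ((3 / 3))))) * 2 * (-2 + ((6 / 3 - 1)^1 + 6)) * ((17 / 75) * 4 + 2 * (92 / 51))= 195.63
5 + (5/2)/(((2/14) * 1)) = 45/2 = 22.50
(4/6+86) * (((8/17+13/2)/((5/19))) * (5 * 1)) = 195130/17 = 11478.24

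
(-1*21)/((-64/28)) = 147/16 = 9.19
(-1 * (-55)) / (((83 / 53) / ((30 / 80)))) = 8745 / 664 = 13.17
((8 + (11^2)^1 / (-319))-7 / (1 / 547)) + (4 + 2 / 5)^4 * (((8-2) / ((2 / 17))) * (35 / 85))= 4049.62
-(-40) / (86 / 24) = 480 / 43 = 11.16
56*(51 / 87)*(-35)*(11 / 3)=-366520 / 87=-4212.87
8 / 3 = 2.67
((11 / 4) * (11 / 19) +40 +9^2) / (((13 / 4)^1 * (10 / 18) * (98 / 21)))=35937 / 2470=14.55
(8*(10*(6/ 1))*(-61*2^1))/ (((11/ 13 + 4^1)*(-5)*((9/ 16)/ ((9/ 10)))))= 406016/ 105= 3866.82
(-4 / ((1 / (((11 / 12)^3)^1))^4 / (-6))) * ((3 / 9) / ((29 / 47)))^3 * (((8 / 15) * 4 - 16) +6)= -19224621912021958597 / 1834774654211850240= -10.48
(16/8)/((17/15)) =30/17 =1.76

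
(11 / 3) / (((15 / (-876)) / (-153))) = 163812 / 5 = 32762.40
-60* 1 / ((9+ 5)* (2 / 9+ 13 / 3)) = -270 / 287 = -0.94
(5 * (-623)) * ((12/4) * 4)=-37380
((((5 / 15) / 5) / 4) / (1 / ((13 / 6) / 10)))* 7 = 91 / 3600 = 0.03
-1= -1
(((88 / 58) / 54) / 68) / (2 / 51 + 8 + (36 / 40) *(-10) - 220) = -11 / 5882418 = -0.00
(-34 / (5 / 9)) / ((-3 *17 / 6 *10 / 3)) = 54 / 25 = 2.16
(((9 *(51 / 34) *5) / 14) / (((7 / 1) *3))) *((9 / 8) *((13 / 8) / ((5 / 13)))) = 13689 / 12544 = 1.09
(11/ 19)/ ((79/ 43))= 473/ 1501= 0.32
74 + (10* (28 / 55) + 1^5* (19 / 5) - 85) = -116 / 55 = -2.11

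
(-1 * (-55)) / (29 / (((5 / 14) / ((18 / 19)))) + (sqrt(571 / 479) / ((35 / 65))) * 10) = 0.57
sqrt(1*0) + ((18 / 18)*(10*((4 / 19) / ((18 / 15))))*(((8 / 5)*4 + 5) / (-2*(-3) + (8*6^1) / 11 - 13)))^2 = 57.55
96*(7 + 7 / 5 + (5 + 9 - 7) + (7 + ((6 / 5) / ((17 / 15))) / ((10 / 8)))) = 189696 / 85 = 2231.72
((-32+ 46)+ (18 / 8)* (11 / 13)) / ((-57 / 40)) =-8270 / 741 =-11.16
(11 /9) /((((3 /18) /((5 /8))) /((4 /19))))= 0.96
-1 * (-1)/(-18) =-1/18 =-0.06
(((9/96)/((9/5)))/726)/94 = 5/6551424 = 0.00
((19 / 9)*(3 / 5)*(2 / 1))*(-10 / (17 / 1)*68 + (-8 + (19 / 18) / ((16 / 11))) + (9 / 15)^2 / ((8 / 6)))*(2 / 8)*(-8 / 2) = 6430189 / 54000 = 119.08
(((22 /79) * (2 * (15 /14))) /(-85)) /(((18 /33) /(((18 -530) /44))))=0.15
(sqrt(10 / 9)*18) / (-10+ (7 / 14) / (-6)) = -72*sqrt(10) / 121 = -1.88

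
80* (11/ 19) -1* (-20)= 1260/ 19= 66.32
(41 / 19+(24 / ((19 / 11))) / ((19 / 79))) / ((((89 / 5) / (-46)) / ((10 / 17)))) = -49760500 / 546193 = -91.10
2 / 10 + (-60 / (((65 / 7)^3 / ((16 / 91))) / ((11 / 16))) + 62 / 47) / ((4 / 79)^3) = 10838581168023 / 1073893600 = 10092.79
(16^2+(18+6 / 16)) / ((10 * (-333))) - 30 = -160279 / 5328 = -30.08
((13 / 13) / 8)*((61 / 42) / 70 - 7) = -20519 / 23520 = -0.87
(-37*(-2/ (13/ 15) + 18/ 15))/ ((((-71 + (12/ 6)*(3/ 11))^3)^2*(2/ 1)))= 2359719252/ 14083920718994140625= 0.00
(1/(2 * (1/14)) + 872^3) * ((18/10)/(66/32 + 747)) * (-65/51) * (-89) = 2454894295152/13583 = 180732849.53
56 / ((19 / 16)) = 896 / 19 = 47.16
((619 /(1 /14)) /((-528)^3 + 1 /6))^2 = 55175184 /15918786384926929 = 0.00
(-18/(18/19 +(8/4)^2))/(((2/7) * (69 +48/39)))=-15561/85822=-0.18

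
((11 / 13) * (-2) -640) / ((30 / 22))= -470.57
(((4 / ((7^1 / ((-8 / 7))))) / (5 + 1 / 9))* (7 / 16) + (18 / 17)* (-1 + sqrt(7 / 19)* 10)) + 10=180* sqrt(133) / 323 + 24319 / 2737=15.31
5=5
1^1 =1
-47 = -47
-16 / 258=-8 / 129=-0.06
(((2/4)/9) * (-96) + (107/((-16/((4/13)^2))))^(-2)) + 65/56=-3227501/1923432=-1.68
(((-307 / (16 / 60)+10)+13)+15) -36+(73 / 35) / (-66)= -5309681 / 4620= -1149.28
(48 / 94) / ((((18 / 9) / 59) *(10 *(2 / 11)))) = 1947 / 235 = 8.29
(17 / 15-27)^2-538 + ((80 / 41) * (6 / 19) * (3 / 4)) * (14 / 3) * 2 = 135.40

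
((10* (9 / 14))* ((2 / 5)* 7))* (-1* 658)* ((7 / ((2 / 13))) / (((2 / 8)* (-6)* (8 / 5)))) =449085 / 2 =224542.50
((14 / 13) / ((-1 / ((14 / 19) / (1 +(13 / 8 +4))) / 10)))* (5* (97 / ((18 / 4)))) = -15209600 / 117819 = -129.09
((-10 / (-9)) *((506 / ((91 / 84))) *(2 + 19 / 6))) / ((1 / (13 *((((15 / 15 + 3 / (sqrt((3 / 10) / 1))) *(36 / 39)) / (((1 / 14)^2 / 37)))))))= 9100389760 / 39 + 9100389760 *sqrt(30) / 39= 1511417366.57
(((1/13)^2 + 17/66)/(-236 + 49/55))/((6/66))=-161645/13112034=-0.01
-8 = -8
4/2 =2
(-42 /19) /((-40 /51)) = 1071 /380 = 2.82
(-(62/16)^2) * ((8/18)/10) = -961/1440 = -0.67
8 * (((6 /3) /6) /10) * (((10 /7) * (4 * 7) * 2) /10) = 32 /15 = 2.13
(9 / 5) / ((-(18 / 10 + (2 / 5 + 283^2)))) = -9 / 400456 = -0.00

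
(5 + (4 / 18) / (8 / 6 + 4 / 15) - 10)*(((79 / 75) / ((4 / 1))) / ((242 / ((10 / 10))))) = -553 / 104544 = -0.01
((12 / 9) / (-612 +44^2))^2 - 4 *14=-55218743 / 986049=-56.00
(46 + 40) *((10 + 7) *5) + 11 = 7321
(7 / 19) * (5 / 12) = 0.15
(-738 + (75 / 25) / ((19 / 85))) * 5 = -3622.89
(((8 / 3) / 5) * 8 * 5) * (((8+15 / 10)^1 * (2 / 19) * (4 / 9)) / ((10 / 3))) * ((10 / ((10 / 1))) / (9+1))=64 / 225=0.28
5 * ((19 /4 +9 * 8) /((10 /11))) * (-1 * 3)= -10131 /8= -1266.38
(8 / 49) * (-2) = -16 / 49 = -0.33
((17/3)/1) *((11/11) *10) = 170/3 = 56.67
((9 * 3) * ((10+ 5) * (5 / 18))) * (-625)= -140625 / 2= -70312.50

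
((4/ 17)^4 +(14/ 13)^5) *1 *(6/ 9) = 30009766208/ 31010762653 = 0.97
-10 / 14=-5 / 7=-0.71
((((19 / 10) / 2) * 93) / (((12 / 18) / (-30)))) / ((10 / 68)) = -270351 / 10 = -27035.10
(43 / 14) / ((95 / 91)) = 559 / 190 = 2.94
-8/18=-4/9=-0.44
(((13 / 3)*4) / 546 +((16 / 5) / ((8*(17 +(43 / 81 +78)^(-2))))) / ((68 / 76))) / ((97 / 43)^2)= 28237402294169 / 2475590246485965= 0.01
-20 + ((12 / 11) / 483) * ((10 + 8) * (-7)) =-5132 / 253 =-20.28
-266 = -266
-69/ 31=-2.23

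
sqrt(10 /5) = sqrt(2) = 1.41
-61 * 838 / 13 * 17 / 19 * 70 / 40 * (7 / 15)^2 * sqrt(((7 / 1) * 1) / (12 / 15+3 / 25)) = -149034529 * sqrt(161) / 511290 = -3698.56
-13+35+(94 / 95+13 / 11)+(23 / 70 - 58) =-33.50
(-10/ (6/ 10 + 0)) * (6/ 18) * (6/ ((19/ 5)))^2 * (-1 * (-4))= -20000/ 361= -55.40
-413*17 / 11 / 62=-7021 / 682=-10.29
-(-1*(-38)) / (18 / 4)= -76 / 9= -8.44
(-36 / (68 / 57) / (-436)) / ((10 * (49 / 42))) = 1539 / 259420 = 0.01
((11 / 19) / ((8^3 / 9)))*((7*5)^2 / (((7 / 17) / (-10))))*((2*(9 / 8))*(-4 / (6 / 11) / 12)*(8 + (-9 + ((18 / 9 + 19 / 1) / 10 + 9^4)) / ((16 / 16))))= 212597275275 / 77824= 2731770.09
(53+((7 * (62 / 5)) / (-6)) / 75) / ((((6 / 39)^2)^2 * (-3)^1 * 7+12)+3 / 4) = 6787007552 / 1637175375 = 4.15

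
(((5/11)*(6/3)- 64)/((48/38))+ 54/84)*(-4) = 45557/231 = 197.22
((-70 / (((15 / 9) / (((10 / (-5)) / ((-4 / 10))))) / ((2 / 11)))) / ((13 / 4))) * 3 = -5040 / 143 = -35.24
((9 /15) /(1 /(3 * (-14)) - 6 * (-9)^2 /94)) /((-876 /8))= 3948 /3742345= 0.00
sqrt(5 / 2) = sqrt(10) / 2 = 1.58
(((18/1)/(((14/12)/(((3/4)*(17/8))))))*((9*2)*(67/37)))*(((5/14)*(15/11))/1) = 62274825/159544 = 390.33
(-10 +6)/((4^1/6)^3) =-13.50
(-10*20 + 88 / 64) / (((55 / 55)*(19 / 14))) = -146.36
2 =2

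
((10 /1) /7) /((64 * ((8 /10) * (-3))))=-25 /2688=-0.01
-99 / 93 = -33 / 31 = -1.06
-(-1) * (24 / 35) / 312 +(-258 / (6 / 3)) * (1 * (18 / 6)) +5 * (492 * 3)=3181816 / 455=6993.00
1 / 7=0.14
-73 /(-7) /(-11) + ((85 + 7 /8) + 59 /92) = 1212331 /14168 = 85.57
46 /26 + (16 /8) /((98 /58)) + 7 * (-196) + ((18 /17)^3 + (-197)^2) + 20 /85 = 117175816606 /3129581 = 37441.38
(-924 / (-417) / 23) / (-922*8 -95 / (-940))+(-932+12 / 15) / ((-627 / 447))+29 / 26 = 80097152948213977 / 120449522145810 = 664.99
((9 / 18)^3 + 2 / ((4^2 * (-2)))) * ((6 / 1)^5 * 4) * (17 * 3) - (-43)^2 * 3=93597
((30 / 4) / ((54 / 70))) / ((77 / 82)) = 1025 / 99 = 10.35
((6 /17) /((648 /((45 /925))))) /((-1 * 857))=-1 /32343180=-0.00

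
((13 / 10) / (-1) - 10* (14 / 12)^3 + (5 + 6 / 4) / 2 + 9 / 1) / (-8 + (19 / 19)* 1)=0.70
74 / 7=10.57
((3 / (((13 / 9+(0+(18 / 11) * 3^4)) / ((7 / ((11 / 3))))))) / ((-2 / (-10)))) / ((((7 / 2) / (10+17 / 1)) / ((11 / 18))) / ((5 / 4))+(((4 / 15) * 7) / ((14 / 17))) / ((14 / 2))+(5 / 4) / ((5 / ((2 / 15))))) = 0.41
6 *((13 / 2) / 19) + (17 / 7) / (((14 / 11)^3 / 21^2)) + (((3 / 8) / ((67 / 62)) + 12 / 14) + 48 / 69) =6007827023 / 11477368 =523.45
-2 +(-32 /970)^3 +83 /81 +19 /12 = 22473245521 /36963256500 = 0.61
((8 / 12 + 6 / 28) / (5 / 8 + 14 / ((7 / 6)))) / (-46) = -0.00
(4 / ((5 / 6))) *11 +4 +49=529 / 5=105.80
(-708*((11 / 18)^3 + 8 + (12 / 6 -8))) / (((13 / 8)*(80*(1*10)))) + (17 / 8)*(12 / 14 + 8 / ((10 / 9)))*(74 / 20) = 34350202 / 552825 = 62.14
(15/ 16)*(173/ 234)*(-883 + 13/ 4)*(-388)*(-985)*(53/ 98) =-5138045595825/ 40768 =-126031338.20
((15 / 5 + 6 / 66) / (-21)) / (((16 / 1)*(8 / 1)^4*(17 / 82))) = -41 / 3784704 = -0.00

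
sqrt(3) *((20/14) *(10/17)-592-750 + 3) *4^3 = -10191424 *sqrt(3)/119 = -148336.67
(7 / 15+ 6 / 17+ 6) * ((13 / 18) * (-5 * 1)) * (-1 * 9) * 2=22607 / 51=443.27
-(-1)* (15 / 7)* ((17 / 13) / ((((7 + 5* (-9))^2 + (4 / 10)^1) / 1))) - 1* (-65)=42719405 / 657202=65.00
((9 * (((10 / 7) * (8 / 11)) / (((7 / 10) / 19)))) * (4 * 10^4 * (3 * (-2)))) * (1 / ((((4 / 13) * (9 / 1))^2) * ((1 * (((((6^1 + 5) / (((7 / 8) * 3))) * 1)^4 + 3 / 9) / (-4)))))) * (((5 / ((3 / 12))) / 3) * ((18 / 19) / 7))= 61326720000000 / 660377993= 92866.09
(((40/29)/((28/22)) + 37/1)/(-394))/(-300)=2577/7998200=0.00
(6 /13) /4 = 3 /26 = 0.12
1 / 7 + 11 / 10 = 87 / 70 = 1.24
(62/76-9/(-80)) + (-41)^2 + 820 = 3802931/1520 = 2501.93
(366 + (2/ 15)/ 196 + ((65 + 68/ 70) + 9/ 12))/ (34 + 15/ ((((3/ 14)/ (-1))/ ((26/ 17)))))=-21627451/ 3651480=-5.92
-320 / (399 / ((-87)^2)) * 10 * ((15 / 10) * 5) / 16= -3784500 / 133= -28454.89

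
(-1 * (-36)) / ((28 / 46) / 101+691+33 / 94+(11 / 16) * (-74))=31444128 / 559427801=0.06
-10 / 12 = -5 / 6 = -0.83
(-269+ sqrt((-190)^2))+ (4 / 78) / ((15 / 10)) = -9239 / 117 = -78.97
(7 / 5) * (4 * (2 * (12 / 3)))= 224 / 5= 44.80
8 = 8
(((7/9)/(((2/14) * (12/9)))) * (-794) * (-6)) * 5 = 97265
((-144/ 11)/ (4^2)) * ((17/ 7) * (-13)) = 1989/ 77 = 25.83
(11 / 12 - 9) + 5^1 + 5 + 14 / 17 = 559 / 204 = 2.74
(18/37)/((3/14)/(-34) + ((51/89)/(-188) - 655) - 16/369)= -6612469668/8903672152855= -0.00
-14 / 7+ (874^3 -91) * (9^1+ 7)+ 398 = 10682040924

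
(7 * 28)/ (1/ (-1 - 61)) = -12152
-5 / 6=-0.83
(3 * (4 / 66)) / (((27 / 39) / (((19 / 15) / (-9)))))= -494 / 13365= -0.04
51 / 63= 17 / 21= 0.81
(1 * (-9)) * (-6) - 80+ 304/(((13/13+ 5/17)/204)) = 526850/11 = 47895.45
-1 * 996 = -996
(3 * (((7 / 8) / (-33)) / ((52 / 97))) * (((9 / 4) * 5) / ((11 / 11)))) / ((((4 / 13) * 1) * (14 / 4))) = -4365 / 2816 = -1.55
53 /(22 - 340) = -1 /6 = -0.17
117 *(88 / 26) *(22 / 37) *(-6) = -52272 / 37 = -1412.76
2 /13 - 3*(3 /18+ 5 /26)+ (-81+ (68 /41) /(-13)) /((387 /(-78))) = 1060798 /68757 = 15.43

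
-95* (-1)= 95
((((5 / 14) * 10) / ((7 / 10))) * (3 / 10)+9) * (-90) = -46440 / 49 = -947.76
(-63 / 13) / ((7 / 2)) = -18 / 13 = -1.38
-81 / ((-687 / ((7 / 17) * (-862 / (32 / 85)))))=-407295 / 3664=-111.16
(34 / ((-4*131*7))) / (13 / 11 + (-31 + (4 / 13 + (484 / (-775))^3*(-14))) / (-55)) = -5657962578125 / 1024155888228648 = -0.01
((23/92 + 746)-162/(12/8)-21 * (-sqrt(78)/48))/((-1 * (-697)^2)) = -2553/1943236-7 * sqrt(78)/7772944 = -0.00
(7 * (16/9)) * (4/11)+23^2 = 52819/99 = 533.53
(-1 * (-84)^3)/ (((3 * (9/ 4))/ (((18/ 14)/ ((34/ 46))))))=2596608/ 17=152741.65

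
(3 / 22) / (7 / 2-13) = -3 / 209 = -0.01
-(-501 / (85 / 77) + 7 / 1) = 37982 / 85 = 446.85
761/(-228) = -761/228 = -3.34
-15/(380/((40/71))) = -30/1349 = -0.02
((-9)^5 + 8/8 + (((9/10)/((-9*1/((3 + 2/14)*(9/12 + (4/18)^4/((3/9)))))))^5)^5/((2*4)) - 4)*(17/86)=-3801402700914545961617340505186210975599023409174253252209053733845846547610003875187029963213498383679816083647878146774948447/325655785208899586704152401537566399022899613669037716688224030678123106153209946698655846652520234430713930186576980082688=-11673.07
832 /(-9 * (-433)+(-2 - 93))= 0.22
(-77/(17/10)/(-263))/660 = 7/26826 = 0.00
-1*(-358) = 358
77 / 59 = 1.31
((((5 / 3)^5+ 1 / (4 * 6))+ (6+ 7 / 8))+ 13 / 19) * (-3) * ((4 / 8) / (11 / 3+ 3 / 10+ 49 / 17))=-32119205 / 7167636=-4.48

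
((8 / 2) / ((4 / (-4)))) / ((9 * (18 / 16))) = -32 / 81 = -0.40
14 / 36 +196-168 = 511 / 18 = 28.39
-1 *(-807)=807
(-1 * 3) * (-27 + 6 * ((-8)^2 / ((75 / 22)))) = -6423 / 25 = -256.92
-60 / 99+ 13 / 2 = 389 / 66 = 5.89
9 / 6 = 3 / 2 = 1.50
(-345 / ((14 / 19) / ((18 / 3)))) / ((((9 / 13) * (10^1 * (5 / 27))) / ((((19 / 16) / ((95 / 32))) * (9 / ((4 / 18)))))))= -12424347 / 350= -35498.13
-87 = -87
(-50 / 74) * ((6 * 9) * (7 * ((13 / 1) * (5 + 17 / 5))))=-27890.27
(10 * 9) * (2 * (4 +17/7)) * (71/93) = 191700/217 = 883.41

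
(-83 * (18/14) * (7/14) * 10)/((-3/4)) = 4980/7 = 711.43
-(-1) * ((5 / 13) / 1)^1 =5 / 13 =0.38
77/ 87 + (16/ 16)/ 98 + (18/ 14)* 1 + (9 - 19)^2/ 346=3643235/ 1474998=2.47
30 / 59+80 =4750 / 59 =80.51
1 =1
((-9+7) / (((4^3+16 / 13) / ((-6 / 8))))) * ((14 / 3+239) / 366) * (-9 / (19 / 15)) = -0.11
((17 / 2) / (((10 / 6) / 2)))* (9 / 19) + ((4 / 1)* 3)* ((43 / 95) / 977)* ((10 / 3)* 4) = 455323 / 92815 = 4.91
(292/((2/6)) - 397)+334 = 813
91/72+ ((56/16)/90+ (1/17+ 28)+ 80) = 669293/6120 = 109.36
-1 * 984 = -984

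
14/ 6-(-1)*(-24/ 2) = -29/ 3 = -9.67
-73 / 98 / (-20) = 73 / 1960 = 0.04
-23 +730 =707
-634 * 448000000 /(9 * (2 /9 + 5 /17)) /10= -482854400000 /79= -6112081012.66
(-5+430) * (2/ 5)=170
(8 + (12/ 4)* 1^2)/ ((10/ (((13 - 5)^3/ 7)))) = 2816/ 35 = 80.46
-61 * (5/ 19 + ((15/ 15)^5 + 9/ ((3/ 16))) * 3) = -170678/ 19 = -8983.05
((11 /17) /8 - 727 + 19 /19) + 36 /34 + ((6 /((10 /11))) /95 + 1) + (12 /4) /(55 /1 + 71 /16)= -14820899579 /20478200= -723.74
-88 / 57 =-1.54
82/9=9.11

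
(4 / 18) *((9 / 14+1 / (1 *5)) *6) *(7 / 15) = 118 / 225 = 0.52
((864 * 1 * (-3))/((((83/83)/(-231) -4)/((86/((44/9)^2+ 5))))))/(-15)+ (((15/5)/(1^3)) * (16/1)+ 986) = 9804945106/10827125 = 905.59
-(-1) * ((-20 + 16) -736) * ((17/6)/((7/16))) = -100640/21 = -4792.38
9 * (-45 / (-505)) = 81 / 101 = 0.80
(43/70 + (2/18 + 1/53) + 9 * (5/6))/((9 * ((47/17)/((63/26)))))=1169923/1457235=0.80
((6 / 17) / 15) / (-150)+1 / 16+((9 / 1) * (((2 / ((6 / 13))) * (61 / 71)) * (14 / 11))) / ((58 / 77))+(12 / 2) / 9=57.34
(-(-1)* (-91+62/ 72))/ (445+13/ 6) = -3245/ 16098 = -0.20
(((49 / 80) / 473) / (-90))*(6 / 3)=-49 / 1702800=-0.00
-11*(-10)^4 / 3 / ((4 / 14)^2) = -1347500 / 3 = -449166.67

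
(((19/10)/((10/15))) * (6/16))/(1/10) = 171/16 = 10.69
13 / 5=2.60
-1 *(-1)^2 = -1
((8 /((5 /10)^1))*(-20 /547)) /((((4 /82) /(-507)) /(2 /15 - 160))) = -531703744 /547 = -972036.10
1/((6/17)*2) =17/12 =1.42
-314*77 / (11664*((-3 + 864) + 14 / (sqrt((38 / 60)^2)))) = -32813 / 13979304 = -0.00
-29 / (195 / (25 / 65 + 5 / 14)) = -261 / 2366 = -0.11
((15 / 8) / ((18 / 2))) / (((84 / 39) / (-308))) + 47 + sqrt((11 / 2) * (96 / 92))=2 * sqrt(759) / 23 + 413 / 24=19.60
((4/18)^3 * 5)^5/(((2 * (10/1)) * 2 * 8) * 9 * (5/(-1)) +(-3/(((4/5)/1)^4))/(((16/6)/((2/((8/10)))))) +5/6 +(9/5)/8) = -2097152000000/60744256367090161751433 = -0.00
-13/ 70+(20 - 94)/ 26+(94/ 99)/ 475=-25931287/ 8558550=-3.03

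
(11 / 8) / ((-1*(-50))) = 11 / 400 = 0.03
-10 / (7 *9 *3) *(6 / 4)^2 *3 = -5 / 14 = -0.36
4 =4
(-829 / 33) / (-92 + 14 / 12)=1658 / 5995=0.28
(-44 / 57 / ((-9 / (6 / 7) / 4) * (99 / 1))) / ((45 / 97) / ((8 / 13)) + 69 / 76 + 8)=0.00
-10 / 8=-5 / 4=-1.25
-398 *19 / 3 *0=0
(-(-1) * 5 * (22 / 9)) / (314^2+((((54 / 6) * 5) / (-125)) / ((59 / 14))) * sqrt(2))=567875 * sqrt(2) / 5287405781694562+2949483934375 / 23793326017625529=0.00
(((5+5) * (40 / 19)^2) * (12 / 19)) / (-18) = -1.56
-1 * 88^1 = -88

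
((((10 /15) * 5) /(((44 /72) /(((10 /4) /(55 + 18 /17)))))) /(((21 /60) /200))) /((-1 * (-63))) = 3400000 /1541001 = 2.21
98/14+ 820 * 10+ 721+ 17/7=62513/7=8930.43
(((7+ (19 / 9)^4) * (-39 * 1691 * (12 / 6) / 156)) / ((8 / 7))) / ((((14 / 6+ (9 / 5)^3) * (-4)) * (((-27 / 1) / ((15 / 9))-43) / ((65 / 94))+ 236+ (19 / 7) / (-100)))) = 74159581803125 / 18325644669828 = 4.05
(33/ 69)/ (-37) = -0.01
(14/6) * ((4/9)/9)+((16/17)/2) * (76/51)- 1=-12887/70227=-0.18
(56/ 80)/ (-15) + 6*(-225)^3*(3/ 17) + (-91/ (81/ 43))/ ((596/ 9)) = -27494692394411/ 2279700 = -12060662.54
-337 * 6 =-2022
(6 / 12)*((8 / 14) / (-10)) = -1 / 35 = -0.03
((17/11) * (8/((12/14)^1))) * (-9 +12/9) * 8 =-87584/99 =-884.69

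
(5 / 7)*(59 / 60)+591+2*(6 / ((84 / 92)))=50807 / 84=604.85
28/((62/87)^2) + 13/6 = 330391/5766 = 57.30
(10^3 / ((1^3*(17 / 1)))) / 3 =1000 / 51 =19.61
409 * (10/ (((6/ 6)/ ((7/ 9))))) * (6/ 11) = 57260/ 33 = 1735.15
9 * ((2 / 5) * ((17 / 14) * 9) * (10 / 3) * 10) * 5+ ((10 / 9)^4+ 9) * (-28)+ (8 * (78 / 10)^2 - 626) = 7030489586 / 1148175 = 6123.19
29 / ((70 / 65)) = 377 / 14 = 26.93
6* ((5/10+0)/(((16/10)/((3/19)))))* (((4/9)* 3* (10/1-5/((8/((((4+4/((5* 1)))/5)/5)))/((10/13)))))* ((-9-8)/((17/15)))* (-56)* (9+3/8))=7607250/247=30798.58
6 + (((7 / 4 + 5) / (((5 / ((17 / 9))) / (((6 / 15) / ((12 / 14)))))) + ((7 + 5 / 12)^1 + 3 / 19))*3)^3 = 15590802315739 / 857375000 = 18184.34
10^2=100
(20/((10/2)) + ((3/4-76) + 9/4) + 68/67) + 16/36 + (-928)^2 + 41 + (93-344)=519126595/603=860906.46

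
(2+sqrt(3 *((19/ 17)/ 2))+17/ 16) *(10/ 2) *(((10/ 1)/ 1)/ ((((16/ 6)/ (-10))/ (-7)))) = 2625 *sqrt(1938)/ 68+128625/ 32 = 5718.94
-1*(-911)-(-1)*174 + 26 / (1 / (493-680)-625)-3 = 63227485 / 58438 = 1081.96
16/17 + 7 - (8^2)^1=-953/17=-56.06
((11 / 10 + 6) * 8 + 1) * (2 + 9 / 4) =4913 / 20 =245.65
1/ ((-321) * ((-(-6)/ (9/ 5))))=-1/ 1070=-0.00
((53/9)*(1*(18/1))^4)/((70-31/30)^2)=556372800/4280761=129.97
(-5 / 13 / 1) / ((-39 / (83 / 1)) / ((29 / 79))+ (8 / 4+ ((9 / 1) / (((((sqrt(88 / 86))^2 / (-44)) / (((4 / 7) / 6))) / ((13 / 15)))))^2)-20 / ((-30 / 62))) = -0.00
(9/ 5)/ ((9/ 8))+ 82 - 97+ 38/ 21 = -1217/ 105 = -11.59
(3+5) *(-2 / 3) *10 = -53.33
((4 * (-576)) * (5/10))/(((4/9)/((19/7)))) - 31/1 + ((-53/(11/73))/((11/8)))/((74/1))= -221563137/31339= -7069.89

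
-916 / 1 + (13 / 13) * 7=-909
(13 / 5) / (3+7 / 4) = 52 / 95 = 0.55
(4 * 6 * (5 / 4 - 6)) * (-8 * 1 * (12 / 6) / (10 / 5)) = 912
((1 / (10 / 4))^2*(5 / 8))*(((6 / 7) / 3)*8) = 0.23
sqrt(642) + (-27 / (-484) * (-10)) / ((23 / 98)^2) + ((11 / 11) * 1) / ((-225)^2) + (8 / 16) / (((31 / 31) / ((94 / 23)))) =-26196804116 / 3240455625 + sqrt(642) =17.25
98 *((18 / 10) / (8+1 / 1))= 98 / 5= 19.60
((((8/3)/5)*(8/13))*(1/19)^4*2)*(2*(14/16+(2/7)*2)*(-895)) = -154656/11859211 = -0.01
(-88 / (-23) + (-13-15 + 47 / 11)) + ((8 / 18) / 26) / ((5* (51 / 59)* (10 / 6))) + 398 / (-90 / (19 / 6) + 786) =-584699385904 / 30180439575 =-19.37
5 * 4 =20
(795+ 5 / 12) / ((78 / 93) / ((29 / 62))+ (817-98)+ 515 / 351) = 1.10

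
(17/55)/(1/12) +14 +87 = 5759/55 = 104.71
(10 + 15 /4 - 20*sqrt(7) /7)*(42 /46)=1155 /92 - 60*sqrt(7) /23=5.65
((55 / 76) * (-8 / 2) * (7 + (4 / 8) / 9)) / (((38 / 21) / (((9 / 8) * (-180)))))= 6600825 / 2888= 2285.60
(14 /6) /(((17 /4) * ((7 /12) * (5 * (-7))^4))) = 16 /25510625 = 0.00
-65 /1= -65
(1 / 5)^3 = 1 / 125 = 0.01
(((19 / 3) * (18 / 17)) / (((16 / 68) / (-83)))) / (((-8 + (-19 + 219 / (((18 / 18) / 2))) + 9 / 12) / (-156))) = 164008 / 183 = 896.22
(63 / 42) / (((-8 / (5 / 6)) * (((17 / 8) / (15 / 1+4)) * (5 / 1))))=-19 / 68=-0.28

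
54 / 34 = 27 / 17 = 1.59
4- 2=2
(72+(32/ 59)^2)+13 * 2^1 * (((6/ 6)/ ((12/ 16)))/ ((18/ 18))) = 1116992/ 10443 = 106.96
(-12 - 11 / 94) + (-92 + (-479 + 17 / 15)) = -581.98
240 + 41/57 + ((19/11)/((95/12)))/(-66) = 8301091/34485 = 240.72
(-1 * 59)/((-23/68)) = 4012/23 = 174.43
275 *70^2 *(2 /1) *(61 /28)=5871250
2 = 2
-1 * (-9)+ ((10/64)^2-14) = -5095/1024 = -4.98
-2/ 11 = -0.18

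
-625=-625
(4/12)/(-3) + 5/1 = 44/9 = 4.89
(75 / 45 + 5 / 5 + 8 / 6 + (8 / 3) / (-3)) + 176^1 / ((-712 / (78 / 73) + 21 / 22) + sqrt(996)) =8330046734236 / 2926917013905 - 259129728 * sqrt(249) / 325213001545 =2.83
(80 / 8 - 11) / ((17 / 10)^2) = -0.35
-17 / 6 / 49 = -17 / 294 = -0.06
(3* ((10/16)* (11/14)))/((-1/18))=-1485/56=-26.52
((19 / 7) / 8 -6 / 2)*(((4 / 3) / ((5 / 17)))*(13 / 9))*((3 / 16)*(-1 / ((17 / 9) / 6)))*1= 10.38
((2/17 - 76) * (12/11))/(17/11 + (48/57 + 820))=-98040/973981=-0.10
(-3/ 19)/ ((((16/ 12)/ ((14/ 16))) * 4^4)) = -63/ 155648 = -0.00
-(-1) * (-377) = -377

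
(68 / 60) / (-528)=-17 / 7920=-0.00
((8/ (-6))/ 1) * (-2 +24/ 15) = 8/ 15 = 0.53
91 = 91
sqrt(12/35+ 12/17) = 4 * sqrt(23205)/595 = 1.02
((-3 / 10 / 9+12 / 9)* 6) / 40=39 / 200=0.20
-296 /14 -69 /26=-4331 /182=-23.80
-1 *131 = -131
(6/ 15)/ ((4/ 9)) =9/ 10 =0.90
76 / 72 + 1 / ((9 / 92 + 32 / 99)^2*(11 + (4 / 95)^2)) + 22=359129625953 / 15237861678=23.57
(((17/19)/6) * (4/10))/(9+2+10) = 17/5985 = 0.00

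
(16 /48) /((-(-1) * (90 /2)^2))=1 /6075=0.00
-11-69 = -80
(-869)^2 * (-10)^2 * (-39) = -2945127900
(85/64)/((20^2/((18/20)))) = 153/51200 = 0.00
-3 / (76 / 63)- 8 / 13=-3.10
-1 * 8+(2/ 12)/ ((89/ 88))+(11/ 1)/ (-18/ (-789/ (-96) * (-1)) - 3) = -406009/ 18957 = -21.42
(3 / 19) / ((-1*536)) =-0.00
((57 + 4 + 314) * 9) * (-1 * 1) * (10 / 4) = -16875 / 2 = -8437.50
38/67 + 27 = 1847/67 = 27.57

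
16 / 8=2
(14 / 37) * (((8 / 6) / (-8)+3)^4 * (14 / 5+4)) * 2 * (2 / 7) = 1419857 / 14985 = 94.75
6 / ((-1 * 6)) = -1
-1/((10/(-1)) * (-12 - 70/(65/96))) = -0.00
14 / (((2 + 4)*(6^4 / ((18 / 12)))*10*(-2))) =-7 / 51840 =-0.00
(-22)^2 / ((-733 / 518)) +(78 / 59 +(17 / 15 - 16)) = -230666591 / 648705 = -355.58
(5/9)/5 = 1/9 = 0.11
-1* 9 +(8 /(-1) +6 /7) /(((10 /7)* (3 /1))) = -32 /3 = -10.67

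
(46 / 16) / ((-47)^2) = 0.00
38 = 38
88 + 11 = 99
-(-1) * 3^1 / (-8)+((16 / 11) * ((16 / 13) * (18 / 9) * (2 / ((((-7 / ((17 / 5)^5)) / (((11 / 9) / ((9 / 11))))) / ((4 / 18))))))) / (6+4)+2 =-114471044609 / 8292375000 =-13.80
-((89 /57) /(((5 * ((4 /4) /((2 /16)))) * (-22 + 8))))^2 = -7921 /1018886400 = -0.00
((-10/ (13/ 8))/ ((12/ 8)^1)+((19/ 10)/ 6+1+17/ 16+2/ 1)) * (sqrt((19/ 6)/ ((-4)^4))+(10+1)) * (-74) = -351241/ 1560 - 31931 * sqrt(114)/ 149760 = -227.43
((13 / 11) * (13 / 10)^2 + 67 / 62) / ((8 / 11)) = 104957 / 24800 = 4.23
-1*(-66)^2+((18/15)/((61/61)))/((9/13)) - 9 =-65449/15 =-4363.27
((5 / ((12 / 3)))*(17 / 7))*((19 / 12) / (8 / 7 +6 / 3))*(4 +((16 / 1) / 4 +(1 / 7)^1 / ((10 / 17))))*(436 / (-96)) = -20314439 / 354816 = -57.25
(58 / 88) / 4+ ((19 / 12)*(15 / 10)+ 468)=82815 / 176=470.54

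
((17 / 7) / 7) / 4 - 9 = -1747 / 196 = -8.91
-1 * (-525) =525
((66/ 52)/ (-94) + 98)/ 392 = 239479/ 958048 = 0.25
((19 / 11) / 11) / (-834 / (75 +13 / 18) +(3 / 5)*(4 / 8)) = -258970 / 17669751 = -0.01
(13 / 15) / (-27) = -13 / 405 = -0.03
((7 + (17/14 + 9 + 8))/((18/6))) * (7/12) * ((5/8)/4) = 1765/2304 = 0.77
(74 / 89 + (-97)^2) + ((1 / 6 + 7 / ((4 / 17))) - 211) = 9856303 / 1068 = 9228.75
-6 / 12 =-1 / 2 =-0.50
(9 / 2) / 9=1 / 2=0.50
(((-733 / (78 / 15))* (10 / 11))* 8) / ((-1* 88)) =18325 / 1573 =11.65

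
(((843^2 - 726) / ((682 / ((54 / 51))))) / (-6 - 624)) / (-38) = 709923 / 15420020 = 0.05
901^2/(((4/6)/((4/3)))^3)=6494408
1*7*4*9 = 252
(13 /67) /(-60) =-13 /4020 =-0.00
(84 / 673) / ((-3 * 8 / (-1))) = 7 / 1346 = 0.01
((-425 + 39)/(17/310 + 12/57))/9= -2273540/14067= -161.62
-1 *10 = -10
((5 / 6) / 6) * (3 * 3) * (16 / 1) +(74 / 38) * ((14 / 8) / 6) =9379 / 456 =20.57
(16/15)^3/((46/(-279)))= -63488/8625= -7.36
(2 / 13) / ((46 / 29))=29 / 299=0.10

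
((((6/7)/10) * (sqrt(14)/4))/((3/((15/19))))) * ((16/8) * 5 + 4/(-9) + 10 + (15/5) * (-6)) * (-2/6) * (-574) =6.28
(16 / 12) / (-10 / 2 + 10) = 4 / 15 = 0.27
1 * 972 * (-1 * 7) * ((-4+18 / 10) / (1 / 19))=1422036 / 5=284407.20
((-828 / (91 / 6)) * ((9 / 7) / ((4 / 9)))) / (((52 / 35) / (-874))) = 109907685 / 1183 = 92905.90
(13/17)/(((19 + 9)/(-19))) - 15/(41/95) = -688427/19516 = -35.28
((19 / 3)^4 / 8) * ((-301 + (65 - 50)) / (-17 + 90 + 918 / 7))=-130451321 / 462996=-281.75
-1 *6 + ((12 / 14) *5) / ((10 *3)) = -41 / 7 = -5.86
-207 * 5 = -1035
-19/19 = -1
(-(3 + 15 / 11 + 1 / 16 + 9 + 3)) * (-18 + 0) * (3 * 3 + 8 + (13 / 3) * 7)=615783 / 44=13995.07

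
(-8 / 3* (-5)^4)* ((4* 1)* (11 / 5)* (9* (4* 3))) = -1584000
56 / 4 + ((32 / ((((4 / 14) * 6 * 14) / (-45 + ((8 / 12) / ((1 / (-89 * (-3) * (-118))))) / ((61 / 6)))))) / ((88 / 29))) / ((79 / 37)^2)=-1586830115 / 8375422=-189.46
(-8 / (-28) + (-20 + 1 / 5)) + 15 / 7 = -608 / 35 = -17.37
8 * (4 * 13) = 416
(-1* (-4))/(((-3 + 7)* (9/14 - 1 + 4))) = 14/51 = 0.27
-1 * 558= -558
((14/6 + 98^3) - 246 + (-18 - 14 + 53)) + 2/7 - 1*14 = 19760068/21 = 940955.62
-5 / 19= -0.26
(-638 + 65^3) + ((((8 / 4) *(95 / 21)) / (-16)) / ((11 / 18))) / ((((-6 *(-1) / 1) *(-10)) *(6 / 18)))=337552041 / 1232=273987.05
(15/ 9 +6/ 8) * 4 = 29/ 3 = 9.67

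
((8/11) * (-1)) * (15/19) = -120/209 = -0.57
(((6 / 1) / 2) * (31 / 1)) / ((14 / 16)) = 744 / 7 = 106.29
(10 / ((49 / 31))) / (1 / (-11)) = -3410 / 49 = -69.59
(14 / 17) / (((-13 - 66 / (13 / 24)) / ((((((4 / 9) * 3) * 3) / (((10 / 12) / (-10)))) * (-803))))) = -7015008 / 29801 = -235.40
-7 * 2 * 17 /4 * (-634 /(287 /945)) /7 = 727515 /41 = 17744.27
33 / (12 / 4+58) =33 / 61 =0.54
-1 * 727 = -727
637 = 637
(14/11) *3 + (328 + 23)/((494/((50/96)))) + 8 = 81515/6688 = 12.19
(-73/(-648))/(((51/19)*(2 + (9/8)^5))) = 5681152/514660635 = 0.01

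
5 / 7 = 0.71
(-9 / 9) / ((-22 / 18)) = 9 / 11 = 0.82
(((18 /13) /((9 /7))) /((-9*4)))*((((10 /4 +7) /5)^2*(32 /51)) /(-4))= 2527 /149175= 0.02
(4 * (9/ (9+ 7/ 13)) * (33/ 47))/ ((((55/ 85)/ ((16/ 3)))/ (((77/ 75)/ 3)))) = 272272/ 36425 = 7.47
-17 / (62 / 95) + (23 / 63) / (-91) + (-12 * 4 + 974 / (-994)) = -1893564545 / 25236666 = -75.03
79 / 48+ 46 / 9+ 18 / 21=7675 / 1008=7.61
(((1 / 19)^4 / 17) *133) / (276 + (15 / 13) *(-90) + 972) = 91 / 1734353022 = 0.00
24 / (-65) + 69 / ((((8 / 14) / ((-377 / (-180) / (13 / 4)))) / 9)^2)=36962553 / 5200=7108.18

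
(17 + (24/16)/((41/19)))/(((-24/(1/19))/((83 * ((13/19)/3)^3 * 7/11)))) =-1852139107/76172103216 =-0.02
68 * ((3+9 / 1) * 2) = 1632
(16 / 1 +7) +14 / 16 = 191 / 8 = 23.88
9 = 9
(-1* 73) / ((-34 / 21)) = 1533 / 34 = 45.09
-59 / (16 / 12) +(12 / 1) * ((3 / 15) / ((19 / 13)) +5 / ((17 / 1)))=-252447 / 6460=-39.08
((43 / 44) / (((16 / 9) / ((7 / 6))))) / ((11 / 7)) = 6321 / 15488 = 0.41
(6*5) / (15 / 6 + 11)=20 / 9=2.22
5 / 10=1 / 2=0.50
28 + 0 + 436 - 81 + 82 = 465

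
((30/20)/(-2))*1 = -3/4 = -0.75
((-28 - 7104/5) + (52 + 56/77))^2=5895782656/3025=1949019.06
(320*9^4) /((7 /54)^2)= 6122200320 /49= 124942863.67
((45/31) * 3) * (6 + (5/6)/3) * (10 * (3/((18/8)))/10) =1130/31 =36.45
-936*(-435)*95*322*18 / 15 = 14946029280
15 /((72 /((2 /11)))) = 5 /132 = 0.04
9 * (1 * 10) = 90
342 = 342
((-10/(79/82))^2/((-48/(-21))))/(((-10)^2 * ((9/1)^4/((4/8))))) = 11767/327577608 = 0.00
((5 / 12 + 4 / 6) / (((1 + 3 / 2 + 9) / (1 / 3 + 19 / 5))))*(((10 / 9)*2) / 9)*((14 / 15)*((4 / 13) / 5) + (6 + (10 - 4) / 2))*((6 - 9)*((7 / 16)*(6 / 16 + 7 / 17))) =-205046989 / 228031200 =-0.90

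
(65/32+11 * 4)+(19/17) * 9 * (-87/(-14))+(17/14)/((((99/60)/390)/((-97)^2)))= 16160472587/5984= 2700613.73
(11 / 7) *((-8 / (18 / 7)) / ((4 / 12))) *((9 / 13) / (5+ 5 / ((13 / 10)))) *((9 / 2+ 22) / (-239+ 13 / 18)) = 62964 / 493235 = 0.13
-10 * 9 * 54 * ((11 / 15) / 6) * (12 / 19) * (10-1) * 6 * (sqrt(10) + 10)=-3849120 / 19-384912 * sqrt(10) / 19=-266648.35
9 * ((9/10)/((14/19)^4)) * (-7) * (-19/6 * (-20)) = -66854673/5488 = -12181.97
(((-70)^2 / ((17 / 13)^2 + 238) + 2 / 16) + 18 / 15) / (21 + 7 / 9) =317439747 / 317606240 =1.00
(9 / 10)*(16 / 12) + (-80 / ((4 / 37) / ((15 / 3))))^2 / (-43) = -318370.89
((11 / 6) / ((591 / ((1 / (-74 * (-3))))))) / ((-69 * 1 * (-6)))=11 / 325905768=0.00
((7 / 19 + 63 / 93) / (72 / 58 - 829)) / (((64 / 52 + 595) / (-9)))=2090088 / 109590962695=0.00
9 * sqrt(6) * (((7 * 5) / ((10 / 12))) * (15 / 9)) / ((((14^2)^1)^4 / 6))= 135 * sqrt(6) / 52706752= 0.00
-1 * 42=-42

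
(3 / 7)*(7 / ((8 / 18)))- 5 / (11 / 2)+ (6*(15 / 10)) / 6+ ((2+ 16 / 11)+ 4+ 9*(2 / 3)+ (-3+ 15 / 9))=2569 / 132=19.46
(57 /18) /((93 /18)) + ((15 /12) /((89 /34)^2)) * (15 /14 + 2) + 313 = 1080037653 /3437714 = 314.17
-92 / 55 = -1.67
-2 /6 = -1 /3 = -0.33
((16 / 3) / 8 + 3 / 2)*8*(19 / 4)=247 / 3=82.33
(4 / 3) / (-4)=-1 / 3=-0.33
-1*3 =-3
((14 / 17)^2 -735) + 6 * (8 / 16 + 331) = 1254.68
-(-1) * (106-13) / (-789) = -0.12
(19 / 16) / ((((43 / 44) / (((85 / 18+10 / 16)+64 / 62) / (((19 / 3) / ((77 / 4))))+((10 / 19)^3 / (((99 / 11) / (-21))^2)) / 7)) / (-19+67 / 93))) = -5583578999075 / 12888808992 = -433.21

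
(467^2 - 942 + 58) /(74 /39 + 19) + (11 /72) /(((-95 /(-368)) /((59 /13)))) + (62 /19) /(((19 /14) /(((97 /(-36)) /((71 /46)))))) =8466451459411 /814681335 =10392.35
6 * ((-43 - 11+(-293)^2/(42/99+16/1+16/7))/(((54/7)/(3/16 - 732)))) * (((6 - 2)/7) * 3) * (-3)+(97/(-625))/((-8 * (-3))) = 107563983828377/8103750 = 13273359.10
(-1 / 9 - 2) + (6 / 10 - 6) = -7.51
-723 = -723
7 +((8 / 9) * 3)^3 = 701 / 27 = 25.96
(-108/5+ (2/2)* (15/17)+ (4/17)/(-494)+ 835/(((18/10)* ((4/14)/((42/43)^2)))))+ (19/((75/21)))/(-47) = 13940684854612/9122642425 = 1528.14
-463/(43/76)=-35188/43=-818.33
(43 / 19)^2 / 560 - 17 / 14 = -243631 / 202160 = -1.21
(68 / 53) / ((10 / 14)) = 476 / 265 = 1.80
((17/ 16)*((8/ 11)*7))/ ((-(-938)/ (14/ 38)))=119/ 56012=0.00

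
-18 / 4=-9 / 2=-4.50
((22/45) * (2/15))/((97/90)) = 88/1455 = 0.06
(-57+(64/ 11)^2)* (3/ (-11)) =8403/ 1331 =6.31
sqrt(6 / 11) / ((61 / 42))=42 * sqrt(66) / 671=0.51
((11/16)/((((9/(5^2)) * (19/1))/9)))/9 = 275/2736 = 0.10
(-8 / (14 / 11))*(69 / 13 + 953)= -548152 / 91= -6023.65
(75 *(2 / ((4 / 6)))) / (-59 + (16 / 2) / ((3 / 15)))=-11.84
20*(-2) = -40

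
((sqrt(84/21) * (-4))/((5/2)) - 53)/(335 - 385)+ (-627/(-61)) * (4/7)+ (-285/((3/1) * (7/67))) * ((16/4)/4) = -902.29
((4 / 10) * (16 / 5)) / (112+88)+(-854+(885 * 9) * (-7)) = -35380621 / 625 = -56608.99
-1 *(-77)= 77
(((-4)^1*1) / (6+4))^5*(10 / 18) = -32 / 5625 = -0.01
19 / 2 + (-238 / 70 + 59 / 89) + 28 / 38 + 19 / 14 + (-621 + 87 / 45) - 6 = -109411124 / 177555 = -616.21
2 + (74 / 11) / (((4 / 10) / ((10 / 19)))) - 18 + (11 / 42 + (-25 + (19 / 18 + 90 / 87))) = -11377540 / 381843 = -29.80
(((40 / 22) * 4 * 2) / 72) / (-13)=-20 / 1287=-0.02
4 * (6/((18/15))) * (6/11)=120/11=10.91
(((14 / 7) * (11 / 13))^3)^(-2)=4826809 / 113379904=0.04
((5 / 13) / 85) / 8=1 / 1768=0.00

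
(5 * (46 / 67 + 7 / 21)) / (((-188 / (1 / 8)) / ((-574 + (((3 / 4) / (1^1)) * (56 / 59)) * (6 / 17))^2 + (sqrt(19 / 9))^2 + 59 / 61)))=-93178486476271375 / 83481089530032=-1116.16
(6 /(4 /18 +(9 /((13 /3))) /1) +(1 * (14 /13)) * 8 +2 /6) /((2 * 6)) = 0.96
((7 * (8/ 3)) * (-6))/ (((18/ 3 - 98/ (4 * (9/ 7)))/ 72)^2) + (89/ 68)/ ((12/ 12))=-12787040431/ 3755300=-3405.06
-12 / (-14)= 6 / 7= 0.86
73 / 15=4.87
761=761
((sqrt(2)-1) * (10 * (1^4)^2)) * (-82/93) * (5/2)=2050/93-2050 * sqrt(2)/93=-9.13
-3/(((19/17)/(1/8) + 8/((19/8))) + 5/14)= -4522/19093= -0.24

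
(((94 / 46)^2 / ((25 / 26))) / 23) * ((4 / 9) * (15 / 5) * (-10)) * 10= -918944 / 36501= -25.18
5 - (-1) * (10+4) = 19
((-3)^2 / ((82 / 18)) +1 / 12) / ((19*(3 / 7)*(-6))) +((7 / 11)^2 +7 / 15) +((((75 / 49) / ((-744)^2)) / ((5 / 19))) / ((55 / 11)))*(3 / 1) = 31810240416967 / 38349176120640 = 0.83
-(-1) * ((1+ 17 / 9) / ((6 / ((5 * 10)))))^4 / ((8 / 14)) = 312385937500 / 531441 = 587809.25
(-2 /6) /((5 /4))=-4 /15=-0.27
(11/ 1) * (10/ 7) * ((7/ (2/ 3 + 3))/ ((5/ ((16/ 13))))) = 96/ 13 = 7.38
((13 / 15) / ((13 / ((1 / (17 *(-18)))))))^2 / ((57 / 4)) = 1 / 300220425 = 0.00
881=881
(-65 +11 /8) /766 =-509 /6128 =-0.08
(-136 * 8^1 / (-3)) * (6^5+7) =8467904 / 3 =2822634.67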